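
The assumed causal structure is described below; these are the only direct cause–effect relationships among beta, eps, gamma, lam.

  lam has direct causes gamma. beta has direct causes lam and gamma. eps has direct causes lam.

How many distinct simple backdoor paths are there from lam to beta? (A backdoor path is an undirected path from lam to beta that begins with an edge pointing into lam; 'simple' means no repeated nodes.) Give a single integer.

1

A backdoor path from lam to beta is any simple undirected path whose first edge points into lam (i.e. leaves lam via a parent).
Parents of lam: {gamma}.
Enumerating:
  P1: lam <- gamma -> beta
That exhausts the simple backdoor paths. Count: 1.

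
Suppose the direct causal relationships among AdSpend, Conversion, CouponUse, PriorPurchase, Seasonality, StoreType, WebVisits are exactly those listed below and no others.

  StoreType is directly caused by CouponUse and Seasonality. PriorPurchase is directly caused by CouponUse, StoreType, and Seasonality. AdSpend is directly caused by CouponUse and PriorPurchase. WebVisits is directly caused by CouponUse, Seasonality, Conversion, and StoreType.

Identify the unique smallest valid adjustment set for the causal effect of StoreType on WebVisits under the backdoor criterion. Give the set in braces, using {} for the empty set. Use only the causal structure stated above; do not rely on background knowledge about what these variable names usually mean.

Variables eligible for adjustment (non-descendants of StoreType, excluding StoreType and WebVisits): {Conversion, CouponUse, Seasonality}.
Backdoor paths from StoreType to WebVisits:
  P1: StoreType <- CouponUse -> PriorPurchase <- Seasonality -> WebVisits
  P2: StoreType <- CouponUse -> AdSpend <- PriorPurchase <- Seasonality -> WebVisits
  P3: StoreType <- CouponUse -> WebVisits
  P4: StoreType <- Seasonality -> PriorPurchase <- CouponUse -> WebVisits
  P5: StoreType <- Seasonality -> PriorPurchase -> AdSpend <- CouponUse -> WebVisits
  P6: StoreType <- Seasonality -> WebVisits
The empty set is not sufficient: P3 (StoreType <- CouponUse -> WebVisits) has no collider blocking it and no conditioned non-collider, so it is open.
Try {CouponUse, Seasonality}:
  P1: blocked at fork node CouponUse ∈ conditioning set.
  P2: blocked at fork node CouponUse ∈ conditioning set.
  P3: blocked at fork node CouponUse ∈ conditioning set.
  P4: blocked at fork node Seasonality ∈ conditioning set.
  P5: blocked at fork node Seasonality ∈ conditioning set.
  P6: blocked at fork node Seasonality ∈ conditioning set.
{CouponUse, Seasonality} contains no descendant of StoreType and blocks every backdoor path.
Every element of {CouponUse, Seasonality} is needed (dropping CouponUse leaves P3 open; dropping Seasonality leaves P6 open), so no proper subset is valid.
Among all size-2 subsets of the eligible variables, only {CouponUse, Seasonality} blocks every backdoor path, so it is the unique smallest valid adjustment set.

{CouponUse, Seasonality}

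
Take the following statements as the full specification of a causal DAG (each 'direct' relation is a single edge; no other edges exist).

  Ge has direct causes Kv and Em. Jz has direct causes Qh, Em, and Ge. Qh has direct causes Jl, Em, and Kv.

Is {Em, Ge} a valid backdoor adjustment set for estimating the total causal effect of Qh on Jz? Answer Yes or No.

Backdoor paths from Qh to Jz (paths whose first edge points into Qh):
  P1: Qh <- Kv -> Ge <- Em -> Jz
  P2: Qh <- Kv -> Ge -> Jz
  P3: Qh <- Em -> Ge -> Jz
  P4: Qh <- Em -> Jz
Condition 1 (no descendant of Qh in the set): holds — descendants of Qh are {Jz}; none are in {Em, Ge}.
Condition 2 (every backdoor path blocked by {Em, Ge}):
  P1: blocked at fork node Em ∈ conditioning set.
  P2: blocked at chain node Ge ∈ conditioning set.
  P3: blocked at fork node Em ∈ conditioning set.
  P4: blocked at fork node Em ∈ conditioning set.
{Em, Ge} satisfies the backdoor criterion.

Yes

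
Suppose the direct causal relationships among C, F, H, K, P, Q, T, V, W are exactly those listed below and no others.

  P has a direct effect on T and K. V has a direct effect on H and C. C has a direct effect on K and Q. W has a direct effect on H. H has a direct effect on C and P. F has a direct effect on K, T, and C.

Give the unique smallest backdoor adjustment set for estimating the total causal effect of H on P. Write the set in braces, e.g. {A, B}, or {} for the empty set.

{}

Variables eligible for adjustment (non-descendants of H, excluding H and P): {F, V, W}.
Backdoor paths from H to P:
  P1: H <- V -> C <- F -> K <- P
  P2: H <- V -> C <- F -> T <- P
  P3: H <- V -> C -> K <- P
  P4: H <- V -> C -> K <- F -> T <- P
Each backdoor path contains an unconditioned collider, so every path is already blocked with the empty conditioning set:
  P1: blocked at collider C (neither it nor any descendant is in the conditioning set).
  P2: blocked at collider C (neither it nor any descendant is in the conditioning set).
  P3: blocked at collider K (neither it nor any descendant is in the conditioning set).
  P4: blocked at collider K (neither it nor any descendant is in the conditioning set).
The empty set is therefore the unique smallest valid set.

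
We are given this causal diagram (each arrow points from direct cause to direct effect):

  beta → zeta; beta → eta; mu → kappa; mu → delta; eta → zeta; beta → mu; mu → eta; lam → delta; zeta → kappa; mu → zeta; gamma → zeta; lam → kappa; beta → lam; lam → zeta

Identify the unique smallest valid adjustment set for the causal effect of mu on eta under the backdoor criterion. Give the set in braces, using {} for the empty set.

{beta}

Variables eligible for adjustment (non-descendants of mu, excluding mu and eta): {beta, gamma, lam}.
Backdoor paths from mu to eta:
  P1: mu <- beta -> lam -> zeta <- eta
  P2: mu <- beta -> lam -> kappa <- zeta <- eta
  P3: mu <- beta -> eta
  P4: mu <- beta -> zeta <- eta
The empty set is not sufficient: P3 (mu <- beta -> eta) has no collider blocking it and no conditioned non-collider, so it is open.
Try {beta}:
  P1: blocked at fork node beta ∈ conditioning set.
  P2: blocked at fork node beta ∈ conditioning set.
  P3: blocked at fork node beta ∈ conditioning set.
  P4: blocked at fork node beta ∈ conditioning set.
{beta} contains no descendant of mu and blocks every backdoor path.
No other singleton works — e.g. {lam} leaves P3 open — so {beta} is the unique smallest valid adjustment set.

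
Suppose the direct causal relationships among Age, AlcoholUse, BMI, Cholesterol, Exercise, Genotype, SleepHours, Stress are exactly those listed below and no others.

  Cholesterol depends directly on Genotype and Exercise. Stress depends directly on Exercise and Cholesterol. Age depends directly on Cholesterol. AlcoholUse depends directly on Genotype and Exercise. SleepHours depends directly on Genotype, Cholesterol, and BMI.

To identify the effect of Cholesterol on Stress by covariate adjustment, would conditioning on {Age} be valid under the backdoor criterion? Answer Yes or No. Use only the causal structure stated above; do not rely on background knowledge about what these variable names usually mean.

No

Backdoor paths from Cholesterol to Stress (paths whose first edge points into Cholesterol):
  P1: Cholesterol <- Exercise -> Stress
  P2: Cholesterol <- Genotype -> AlcoholUse <- Exercise -> Stress
Condition 1 (no descendant of Cholesterol in the set): FAILS — Age is a descendant of Cholesterol.
Condition 2 (every backdoor path blocked by {Age}):
  P1: open — no interior node is in the conditioning set.
  P2: blocked at collider AlcoholUse (neither it nor any descendant is in the conditioning set).
{Age} does not satisfy the backdoor criterion.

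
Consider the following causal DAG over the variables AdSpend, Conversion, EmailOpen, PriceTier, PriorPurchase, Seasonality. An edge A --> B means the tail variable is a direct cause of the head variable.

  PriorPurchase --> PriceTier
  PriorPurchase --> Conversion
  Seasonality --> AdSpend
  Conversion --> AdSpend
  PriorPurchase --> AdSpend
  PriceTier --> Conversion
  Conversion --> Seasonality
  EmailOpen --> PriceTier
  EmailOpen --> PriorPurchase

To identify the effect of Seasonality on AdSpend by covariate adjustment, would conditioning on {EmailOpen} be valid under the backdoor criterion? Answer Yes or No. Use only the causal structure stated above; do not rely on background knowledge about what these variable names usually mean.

No

Backdoor paths from Seasonality to AdSpend (paths whose first edge points into Seasonality):
  P1: Seasonality <- Conversion <- PriorPurchase -> AdSpend
  P2: Seasonality <- Conversion <- PriceTier <- EmailOpen -> PriorPurchase -> AdSpend
  P3: Seasonality <- Conversion <- PriceTier <- PriorPurchase -> AdSpend
  P4: Seasonality <- Conversion -> AdSpend
Condition 1 (no descendant of Seasonality in the set): holds — descendants of Seasonality are {AdSpend}; none are in {EmailOpen}.
Condition 2 (every backdoor path blocked by {EmailOpen}):
  P1: open — no interior node is in the conditioning set.
  P2: blocked at fork node EmailOpen ∈ conditioning set.
  P3: open — no interior node is in the conditioning set.
  P4: open — no interior node is in the conditioning set.
{EmailOpen} does not satisfy the backdoor criterion.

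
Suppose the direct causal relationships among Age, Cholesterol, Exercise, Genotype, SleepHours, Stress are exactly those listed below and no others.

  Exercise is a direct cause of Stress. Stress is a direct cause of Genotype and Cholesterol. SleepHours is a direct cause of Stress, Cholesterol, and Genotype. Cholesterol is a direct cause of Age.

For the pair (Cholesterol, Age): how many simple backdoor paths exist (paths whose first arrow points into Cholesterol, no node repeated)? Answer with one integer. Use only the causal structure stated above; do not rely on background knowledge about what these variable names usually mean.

A backdoor path from Cholesterol to Age is any simple undirected path whose first edge points into Cholesterol (i.e. leaves Cholesterol via a parent).
Parents of Cholesterol: {SleepHours, Stress}.
No simple path from any parent of Cholesterol reaches Age without revisiting Cholesterol, so there are no backdoor paths.

0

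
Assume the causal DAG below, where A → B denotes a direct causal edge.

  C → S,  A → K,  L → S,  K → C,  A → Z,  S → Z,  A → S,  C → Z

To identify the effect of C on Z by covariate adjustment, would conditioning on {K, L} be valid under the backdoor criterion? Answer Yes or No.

Backdoor paths from C to Z (paths whose first edge points into C):
  P1: C <- K <- A -> S -> Z
  P2: C <- K <- A -> Z
Condition 1 (no descendant of C in the set): holds — descendants of C are {S, Z}; none are in {K, L}.
Condition 2 (every backdoor path blocked by {K, L}):
  P1: blocked at chain node K ∈ conditioning set.
  P2: blocked at chain node K ∈ conditioning set.
{K, L} satisfies the backdoor criterion.

Yes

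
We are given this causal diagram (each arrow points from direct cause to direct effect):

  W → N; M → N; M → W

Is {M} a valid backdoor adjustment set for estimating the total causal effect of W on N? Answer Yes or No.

Yes

Backdoor paths from W to N (paths whose first edge points into W):
  P1: W <- M -> N
Condition 1 (no descendant of W in the set): holds — descendants of W are {N}; none are in {M}.
Condition 2 (every backdoor path blocked by {M}):
  P1: blocked at fork node M ∈ conditioning set.
{M} satisfies the backdoor criterion.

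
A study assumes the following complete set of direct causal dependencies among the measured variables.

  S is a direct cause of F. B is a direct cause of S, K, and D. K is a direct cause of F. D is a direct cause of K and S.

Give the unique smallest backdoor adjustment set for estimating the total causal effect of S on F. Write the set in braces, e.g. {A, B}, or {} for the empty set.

{K}

Variables eligible for adjustment (non-descendants of S, excluding S and F): {B, D, K}.
Backdoor paths from S to F:
  P1: S <- B -> D -> K -> F
  P2: S <- B -> K -> F
  P3: S <- D <- B -> K -> F
  P4: S <- D -> K -> F
The empty set is not sufficient: P1 (S <- B -> D -> K -> F) has no collider blocking it and no conditioned non-collider, so it is open.
Try {K}:
  P1: blocked at chain node K ∈ conditioning set.
  P2: blocked at chain node K ∈ conditioning set.
  P3: blocked at chain node K ∈ conditioning set.
  P4: blocked at chain node K ∈ conditioning set.
{K} contains no descendant of S and blocks every backdoor path.
No other singleton works — e.g. {B} leaves P4 open — so {K} is the unique smallest valid adjustment set.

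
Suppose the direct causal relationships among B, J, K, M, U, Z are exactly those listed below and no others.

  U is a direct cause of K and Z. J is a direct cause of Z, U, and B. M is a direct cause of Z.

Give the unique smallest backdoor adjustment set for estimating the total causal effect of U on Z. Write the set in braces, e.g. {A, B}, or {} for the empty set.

Variables eligible for adjustment (non-descendants of U, excluding U and Z): {B, J, M}.
Backdoor paths from U to Z:
  P1: U <- J -> Z
The empty set is not sufficient: P1 (U <- J -> Z) has no collider blocking it and no conditioned non-collider, so it is open.
Try {J}:
  P1: blocked at fork node J ∈ conditioning set.
{J} contains no descendant of U and blocks every backdoor path.
No other singleton works — e.g. {M} leaves P1 open — so {J} is the unique smallest valid adjustment set.

{J}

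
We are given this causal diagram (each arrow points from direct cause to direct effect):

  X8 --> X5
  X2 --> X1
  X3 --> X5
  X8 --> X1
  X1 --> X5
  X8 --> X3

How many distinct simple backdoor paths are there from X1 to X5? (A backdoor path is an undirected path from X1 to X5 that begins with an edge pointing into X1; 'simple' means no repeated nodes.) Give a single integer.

2

A backdoor path from X1 to X5 is any simple undirected path whose first edge points into X1 (i.e. leaves X1 via a parent).
Parents of X1: {X2, X8}.
Enumerating:
  P1: X1 <- X8 -> X3 -> X5
  P2: X1 <- X8 -> X5
That exhausts the simple backdoor paths. Count: 2.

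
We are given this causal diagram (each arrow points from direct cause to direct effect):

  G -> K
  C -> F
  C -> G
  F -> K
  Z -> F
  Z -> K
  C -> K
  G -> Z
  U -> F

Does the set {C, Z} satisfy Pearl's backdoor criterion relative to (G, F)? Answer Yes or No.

No

Backdoor paths from G to F (paths whose first edge points into G):
  P1: G <- C -> F
  P2: G <- C -> K <- Z -> F
  P3: G <- C -> K <- F
Condition 1 (no descendant of G in the set): FAILS — Z is a descendant of G.
Condition 2 (every backdoor path blocked by {C, Z}):
  P1: blocked at fork node C ∈ conditioning set.
  P2: blocked at fork node C ∈ conditioning set.
  P3: blocked at fork node C ∈ conditioning set.
{C, Z} does not satisfy the backdoor criterion.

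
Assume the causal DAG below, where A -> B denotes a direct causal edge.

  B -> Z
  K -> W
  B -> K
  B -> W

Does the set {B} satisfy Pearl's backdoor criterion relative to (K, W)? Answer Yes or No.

Yes

Backdoor paths from K to W (paths whose first edge points into K):
  P1: K <- B -> W
Condition 1 (no descendant of K in the set): holds — descendants of K are {W}; none are in {B}.
Condition 2 (every backdoor path blocked by {B}):
  P1: blocked at fork node B ∈ conditioning set.
{B} satisfies the backdoor criterion.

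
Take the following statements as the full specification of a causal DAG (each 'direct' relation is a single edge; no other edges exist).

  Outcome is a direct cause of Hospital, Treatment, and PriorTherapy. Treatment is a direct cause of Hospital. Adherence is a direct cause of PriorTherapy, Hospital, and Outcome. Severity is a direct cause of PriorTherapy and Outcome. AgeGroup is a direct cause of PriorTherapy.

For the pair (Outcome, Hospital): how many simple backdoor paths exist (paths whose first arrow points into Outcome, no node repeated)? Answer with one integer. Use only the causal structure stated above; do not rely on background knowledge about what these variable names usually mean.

2

A backdoor path from Outcome to Hospital is any simple undirected path whose first edge points into Outcome (i.e. leaves Outcome via a parent).
Parents of Outcome: {Adherence, Severity}.
Enumerating:
  P1: Outcome <- Severity -> PriorTherapy <- Adherence -> Hospital
  P2: Outcome <- Adherence -> Hospital
That exhausts the simple backdoor paths. Count: 2.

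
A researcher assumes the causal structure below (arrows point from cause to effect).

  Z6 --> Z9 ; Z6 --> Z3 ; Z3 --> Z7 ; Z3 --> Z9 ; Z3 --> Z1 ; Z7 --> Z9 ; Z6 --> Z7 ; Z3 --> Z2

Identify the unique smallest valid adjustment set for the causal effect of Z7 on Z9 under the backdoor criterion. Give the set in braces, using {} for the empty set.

{Z3, Z6}

Variables eligible for adjustment (non-descendants of Z7, excluding Z7 and Z9): {Z1, Z2, Z3, Z6}.
Backdoor paths from Z7 to Z9:
  P1: Z7 <- Z6 -> Z3 -> Z9
  P2: Z7 <- Z6 -> Z9
  P3: Z7 <- Z3 <- Z6 -> Z9
  P4: Z7 <- Z3 -> Z9
The empty set is not sufficient: P1 (Z7 <- Z6 -> Z3 -> Z9) has no collider blocking it and no conditioned non-collider, so it is open.
Try {Z3, Z6}:
  P1: blocked at fork node Z6 ∈ conditioning set.
  P2: blocked at fork node Z6 ∈ conditioning set.
  P3: blocked at chain node Z3 ∈ conditioning set.
  P4: blocked at fork node Z3 ∈ conditioning set.
{Z3, Z6} contains no descendant of Z7 and blocks every backdoor path.
Every element of {Z3, Z6} is needed (dropping Z3 leaves P4 open; dropping Z6 leaves P2 open), so no proper subset is valid.
Among all size-2 subsets of the eligible variables, only {Z3, Z6} blocks every backdoor path, so it is the unique smallest valid adjustment set.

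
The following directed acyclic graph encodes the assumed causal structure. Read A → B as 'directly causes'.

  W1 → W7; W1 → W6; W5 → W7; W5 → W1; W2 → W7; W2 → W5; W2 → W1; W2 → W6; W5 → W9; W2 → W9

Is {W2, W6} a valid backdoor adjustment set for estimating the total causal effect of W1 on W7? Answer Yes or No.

Backdoor paths from W1 to W7 (paths whose first edge points into W1):
  P1: W1 <- W2 -> W5 -> W7
  P2: W1 <- W2 -> W7
  P3: W1 <- W2 -> W9 <- W5 -> W7
  P4: W1 <- W5 <- W2 -> W7
  P5: W1 <- W5 -> W7
  P6: W1 <- W5 -> W9 <- W2 -> W7
Condition 1 (no descendant of W1 in the set): FAILS — W6 is a descendant of W1.
Condition 2 (every backdoor path blocked by {W2, W6}):
  P1: blocked at fork node W2 ∈ conditioning set.
  P2: blocked at fork node W2 ∈ conditioning set.
  P3: blocked at fork node W2 ∈ conditioning set.
  P4: blocked at fork node W2 ∈ conditioning set.
  P5: open — no interior node is in the conditioning set.
  P6: blocked at collider W9 (neither it nor any descendant is in the conditioning set).
{W2, W6} does not satisfy the backdoor criterion.

No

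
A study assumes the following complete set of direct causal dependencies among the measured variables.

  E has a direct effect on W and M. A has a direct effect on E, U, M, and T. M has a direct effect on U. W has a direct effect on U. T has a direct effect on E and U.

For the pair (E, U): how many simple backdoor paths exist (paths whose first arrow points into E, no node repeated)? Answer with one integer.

6

A backdoor path from E to U is any simple undirected path whose first edge points into E (i.e. leaves E via a parent).
Parents of E: {A, T}.
Enumerating:
  P1: E <- A -> T -> U
  P2: E <- A -> M -> U
  P3: E <- A -> U
  P4: E <- T <- A -> M -> U
  P5: E <- T <- A -> U
  P6: E <- T -> U
That exhausts the simple backdoor paths. Count: 6.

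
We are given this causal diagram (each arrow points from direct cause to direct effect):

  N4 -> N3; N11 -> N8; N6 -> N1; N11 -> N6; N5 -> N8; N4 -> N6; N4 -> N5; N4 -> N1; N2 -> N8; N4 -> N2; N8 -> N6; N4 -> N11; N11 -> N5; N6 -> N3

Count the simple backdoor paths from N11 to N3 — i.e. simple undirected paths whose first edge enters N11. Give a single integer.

A backdoor path from N11 to N3 is any simple undirected path whose first edge points into N11 (i.e. leaves N11 via a parent).
Parents of N11: {N4}.
Enumerating:
  P1: N11 <- N4 -> N2 -> N8 -> N6 -> N3
  P2: N11 <- N4 -> N5 -> N8 -> N6 -> N3
  P3: N11 <- N4 -> N6 -> N3
  P4: N11 <- N4 -> N1 <- N6 -> N3
  P5: N11 <- N4 -> N3
That exhausts the simple backdoor paths. Count: 5.

5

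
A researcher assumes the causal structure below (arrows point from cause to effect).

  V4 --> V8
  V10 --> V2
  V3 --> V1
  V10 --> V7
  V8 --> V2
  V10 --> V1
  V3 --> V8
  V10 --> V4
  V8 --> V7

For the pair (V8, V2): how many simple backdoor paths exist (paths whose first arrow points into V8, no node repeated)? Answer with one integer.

2

A backdoor path from V8 to V2 is any simple undirected path whose first edge points into V8 (i.e. leaves V8 via a parent).
Parents of V8: {V3, V4}.
Enumerating:
  P1: V8 <- V3 -> V1 <- V10 -> V2
  P2: V8 <- V4 <- V10 -> V2
That exhausts the simple backdoor paths. Count: 2.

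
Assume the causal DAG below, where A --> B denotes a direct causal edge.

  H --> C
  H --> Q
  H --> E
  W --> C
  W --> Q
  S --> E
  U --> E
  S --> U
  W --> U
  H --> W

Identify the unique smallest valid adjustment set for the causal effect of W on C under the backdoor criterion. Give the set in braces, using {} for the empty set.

{H}

Variables eligible for adjustment (non-descendants of W, excluding W and C): {H, S}.
Backdoor paths from W to C:
  P1: W <- H -> C
The empty set is not sufficient: P1 (W <- H -> C) has no collider blocking it and no conditioned non-collider, so it is open.
Try {H}:
  P1: blocked at fork node H ∈ conditioning set.
{H} contains no descendant of W and blocks every backdoor path.
No other singleton works — e.g. {S} leaves P1 open — so {H} is the unique smallest valid adjustment set.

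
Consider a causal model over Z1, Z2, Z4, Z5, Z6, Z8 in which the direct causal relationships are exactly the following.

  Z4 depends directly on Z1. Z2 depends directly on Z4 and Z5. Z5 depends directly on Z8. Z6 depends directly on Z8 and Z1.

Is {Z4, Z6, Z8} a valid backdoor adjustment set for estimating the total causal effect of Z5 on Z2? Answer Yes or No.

Backdoor paths from Z5 to Z2 (paths whose first edge points into Z5):
  P1: Z5 <- Z8 -> Z6 <- Z1 -> Z4 -> Z2
Condition 1 (no descendant of Z5 in the set): holds — descendants of Z5 are {Z2}; none are in {Z4, Z6, Z8}.
Condition 2 (every backdoor path blocked by {Z4, Z6, Z8}):
  P1: blocked at fork node Z8 ∈ conditioning set.
{Z4, Z6, Z8} satisfies the backdoor criterion.

Yes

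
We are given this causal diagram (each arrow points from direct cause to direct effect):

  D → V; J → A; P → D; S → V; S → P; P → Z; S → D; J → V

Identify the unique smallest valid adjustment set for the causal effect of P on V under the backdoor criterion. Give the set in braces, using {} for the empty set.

Variables eligible for adjustment (non-descendants of P, excluding P and V): {A, J, S}.
Backdoor paths from P to V:
  P1: P <- S -> D -> V
  P2: P <- S -> V
The empty set is not sufficient: P1 (P <- S -> D -> V) has no collider blocking it and no conditioned non-collider, so it is open.
Try {S}:
  P1: blocked at fork node S ∈ conditioning set.
  P2: blocked at fork node S ∈ conditioning set.
{S} contains no descendant of P and blocks every backdoor path.
No other singleton works — e.g. {J} leaves P1 open — so {S} is the unique smallest valid adjustment set.

{S}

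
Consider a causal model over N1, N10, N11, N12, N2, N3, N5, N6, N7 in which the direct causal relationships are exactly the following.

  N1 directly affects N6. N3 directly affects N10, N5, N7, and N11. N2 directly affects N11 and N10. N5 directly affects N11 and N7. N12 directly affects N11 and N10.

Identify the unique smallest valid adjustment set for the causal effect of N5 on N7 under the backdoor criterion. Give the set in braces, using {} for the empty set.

{N3}

Variables eligible for adjustment (non-descendants of N5, excluding N5 and N7): {N1, N10, N12, N2, N3, N6}.
Backdoor paths from N5 to N7:
  P1: N5 <- N3 -> N7
The empty set is not sufficient: P1 (N5 <- N3 -> N7) has no collider blocking it and no conditioned non-collider, so it is open.
Try {N3}:
  P1: blocked at fork node N3 ∈ conditioning set.
{N3} contains no descendant of N5 and blocks every backdoor path.
No other singleton works — e.g. {N1} leaves P1 open — so {N3} is the unique smallest valid adjustment set.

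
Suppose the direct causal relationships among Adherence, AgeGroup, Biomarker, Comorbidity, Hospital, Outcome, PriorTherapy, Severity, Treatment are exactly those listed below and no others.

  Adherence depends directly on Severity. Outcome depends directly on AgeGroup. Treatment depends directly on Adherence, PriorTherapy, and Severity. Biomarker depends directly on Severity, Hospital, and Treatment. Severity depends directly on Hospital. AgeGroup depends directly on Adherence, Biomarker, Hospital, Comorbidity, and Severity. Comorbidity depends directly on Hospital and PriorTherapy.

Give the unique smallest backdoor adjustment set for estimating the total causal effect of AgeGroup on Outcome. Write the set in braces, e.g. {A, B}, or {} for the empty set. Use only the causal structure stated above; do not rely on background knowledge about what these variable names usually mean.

{}

Variables eligible for adjustment (non-descendants of AgeGroup, excluding AgeGroup and Outcome): {Adherence, Biomarker, Comorbidity, Hospital, PriorTherapy, Severity, Treatment}.
Backdoor paths from AgeGroup to Outcome:
  (none)
With no backdoor paths the empty set already satisfies the criterion, and it is trivially minimal.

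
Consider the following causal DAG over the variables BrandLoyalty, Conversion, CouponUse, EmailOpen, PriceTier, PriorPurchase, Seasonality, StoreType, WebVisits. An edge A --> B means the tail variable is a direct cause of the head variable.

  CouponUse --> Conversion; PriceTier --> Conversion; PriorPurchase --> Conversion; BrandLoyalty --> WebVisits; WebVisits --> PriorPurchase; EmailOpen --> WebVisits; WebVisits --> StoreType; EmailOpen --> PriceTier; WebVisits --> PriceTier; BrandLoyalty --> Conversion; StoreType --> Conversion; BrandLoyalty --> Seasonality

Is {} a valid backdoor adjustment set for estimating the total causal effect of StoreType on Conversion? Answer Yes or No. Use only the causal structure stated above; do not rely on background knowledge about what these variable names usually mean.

Backdoor paths from StoreType to Conversion (paths whose first edge points into StoreType):
  P1: StoreType <- WebVisits <- EmailOpen -> PriceTier -> Conversion
  P2: StoreType <- WebVisits <- BrandLoyalty -> Conversion
  P3: StoreType <- WebVisits -> PriceTier -> Conversion
  P4: StoreType <- WebVisits -> PriorPurchase -> Conversion
Condition 1 (no descendant of StoreType in the set): holds — descendants of StoreType are {Conversion}; none are in {}.
Condition 2 (every backdoor path blocked by {}):
  P1: open — no interior node is in the conditioning set.
  P2: open — no interior node is in the conditioning set.
  P3: open — no interior node is in the conditioning set.
  P4: open — no interior node is in the conditioning set.
{} does not satisfy the backdoor criterion.

No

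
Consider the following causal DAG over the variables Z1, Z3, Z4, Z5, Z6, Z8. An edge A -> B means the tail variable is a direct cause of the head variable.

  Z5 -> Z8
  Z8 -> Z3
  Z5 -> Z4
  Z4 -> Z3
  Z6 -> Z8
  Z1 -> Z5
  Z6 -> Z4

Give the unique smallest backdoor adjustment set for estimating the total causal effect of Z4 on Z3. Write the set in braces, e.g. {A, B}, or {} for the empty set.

Variables eligible for adjustment (non-descendants of Z4, excluding Z4 and Z3): {Z1, Z5, Z6, Z8}.
Backdoor paths from Z4 to Z3:
  P1: Z4 <- Z6 -> Z8 -> Z3
  P2: Z4 <- Z5 -> Z8 -> Z3
The empty set is not sufficient: P1 (Z4 <- Z6 -> Z8 -> Z3) has no collider blocking it and no conditioned non-collider, so it is open.
Try {Z8}:
  P1: blocked at chain node Z8 ∈ conditioning set.
  P2: blocked at chain node Z8 ∈ conditioning set.
{Z8} contains no descendant of Z4 and blocks every backdoor path.
No other singleton works — e.g. {Z6} leaves P2 open — so {Z8} is the unique smallest valid adjustment set.

{Z8}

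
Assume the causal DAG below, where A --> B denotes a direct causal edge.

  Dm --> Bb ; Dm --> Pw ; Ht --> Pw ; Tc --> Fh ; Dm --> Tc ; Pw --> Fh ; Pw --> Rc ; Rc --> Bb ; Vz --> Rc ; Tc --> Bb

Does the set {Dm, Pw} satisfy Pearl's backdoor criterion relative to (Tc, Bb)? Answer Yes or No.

Yes

Backdoor paths from Tc to Bb (paths whose first edge points into Tc):
  P1: Tc <- Dm -> Pw -> Rc -> Bb
  P2: Tc <- Dm -> Bb
Condition 1 (no descendant of Tc in the set): holds — descendants of Tc are {Bb, Fh}; none are in {Dm, Pw}.
Condition 2 (every backdoor path blocked by {Dm, Pw}):
  P1: blocked at fork node Dm ∈ conditioning set.
  P2: blocked at fork node Dm ∈ conditioning set.
{Dm, Pw} satisfies the backdoor criterion.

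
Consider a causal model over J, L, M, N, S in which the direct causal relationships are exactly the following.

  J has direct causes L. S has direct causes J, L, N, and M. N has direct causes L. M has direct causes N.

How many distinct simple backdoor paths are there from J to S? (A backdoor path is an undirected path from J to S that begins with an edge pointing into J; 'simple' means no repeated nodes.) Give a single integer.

A backdoor path from J to S is any simple undirected path whose first edge points into J (i.e. leaves J via a parent).
Parents of J: {L}.
Enumerating:
  P1: J <- L -> N -> M -> S
  P2: J <- L -> N -> S
  P3: J <- L -> S
That exhausts the simple backdoor paths. Count: 3.

3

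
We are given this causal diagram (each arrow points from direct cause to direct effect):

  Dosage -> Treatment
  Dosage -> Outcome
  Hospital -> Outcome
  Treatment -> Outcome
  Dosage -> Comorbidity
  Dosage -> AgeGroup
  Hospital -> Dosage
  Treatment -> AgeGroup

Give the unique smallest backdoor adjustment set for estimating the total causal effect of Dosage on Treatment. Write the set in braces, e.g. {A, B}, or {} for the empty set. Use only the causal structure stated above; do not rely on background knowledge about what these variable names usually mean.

Variables eligible for adjustment (non-descendants of Dosage, excluding Dosage and Treatment): {Hospital}.
Backdoor paths from Dosage to Treatment:
  P1: Dosage <- Hospital -> Outcome <- Treatment
Each backdoor path contains an unconditioned collider, so every path is already blocked with the empty conditioning set:
  P1: blocked at collider Outcome (neither it nor any descendant is in the conditioning set).
The empty set is therefore the unique smallest valid set.

{}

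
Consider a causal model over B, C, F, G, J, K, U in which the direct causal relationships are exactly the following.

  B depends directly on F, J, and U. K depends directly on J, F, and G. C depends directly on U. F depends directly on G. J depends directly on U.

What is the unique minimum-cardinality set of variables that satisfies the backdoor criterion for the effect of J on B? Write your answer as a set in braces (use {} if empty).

{U}

Variables eligible for adjustment (non-descendants of J, excluding J and B): {C, F, G, U}.
Backdoor paths from J to B:
  P1: J <- U -> B
The empty set is not sufficient: P1 (J <- U -> B) has no collider blocking it and no conditioned non-collider, so it is open.
Try {U}:
  P1: blocked at fork node U ∈ conditioning set.
{U} contains no descendant of J and blocks every backdoor path.
No other singleton works — e.g. {G} leaves P1 open — so {U} is the unique smallest valid adjustment set.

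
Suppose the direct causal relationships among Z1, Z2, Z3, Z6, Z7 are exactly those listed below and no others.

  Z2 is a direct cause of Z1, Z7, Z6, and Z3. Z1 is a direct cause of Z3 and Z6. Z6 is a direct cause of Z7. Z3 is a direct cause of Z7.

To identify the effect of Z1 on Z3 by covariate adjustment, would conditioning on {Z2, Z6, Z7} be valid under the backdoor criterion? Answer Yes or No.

No

Backdoor paths from Z1 to Z3 (paths whose first edge points into Z1):
  P1: Z1 <- Z2 -> Z3
  P2: Z1 <- Z2 -> Z6 -> Z7 <- Z3
  P3: Z1 <- Z2 -> Z7 <- Z3
Condition 1 (no descendant of Z1 in the set): FAILS — Z6 and Z7 are descendants of Z1.
Condition 2 (every backdoor path blocked by {Z2, Z6, Z7}):
  P1: blocked at fork node Z2 ∈ conditioning set.
  P2: blocked at fork node Z2 ∈ conditioning set.
  P3: blocked at fork node Z2 ∈ conditioning set.
{Z2, Z6, Z7} does not satisfy the backdoor criterion.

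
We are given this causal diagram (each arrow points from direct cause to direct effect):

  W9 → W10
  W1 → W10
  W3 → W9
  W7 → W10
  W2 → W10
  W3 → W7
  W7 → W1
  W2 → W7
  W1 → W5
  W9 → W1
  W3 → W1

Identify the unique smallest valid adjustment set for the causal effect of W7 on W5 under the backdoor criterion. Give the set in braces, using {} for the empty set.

Variables eligible for adjustment (non-descendants of W7, excluding W7 and W5): {W2, W3, W9}.
Backdoor paths from W7 to W5:
  P1: W7 <- W3 -> W9 -> W1 -> W5
  P2: W7 <- W3 -> W9 -> W10 <- W1 -> W5
  P3: W7 <- W3 -> W1 -> W5
  P4: W7 <- W2 -> W10 <- W9 <- W3 -> W1 -> W5
  P5: W7 <- W2 -> W10 <- W9 -> W1 -> W5
  P6: W7 <- W2 -> W10 <- W1 -> W5
The empty set is not sufficient: P1 (W7 <- W3 -> W9 -> W1 -> W5) has no collider blocking it and no conditioned non-collider, so it is open.
Try {W3}:
  P1: blocked at fork node W3 ∈ conditioning set.
  P2: blocked at fork node W3 ∈ conditioning set.
  P3: blocked at fork node W3 ∈ conditioning set.
  P4: blocked at collider W10 (neither it nor any descendant is in the conditioning set).
  P5: blocked at collider W10 (neither it nor any descendant is in the conditioning set).
  P6: blocked at collider W10 (neither it nor any descendant is in the conditioning set).
{W3} contains no descendant of W7 and blocks every backdoor path.
No other singleton works — e.g. {W2} leaves P1 open — so {W3} is the unique smallest valid adjustment set.

{W3}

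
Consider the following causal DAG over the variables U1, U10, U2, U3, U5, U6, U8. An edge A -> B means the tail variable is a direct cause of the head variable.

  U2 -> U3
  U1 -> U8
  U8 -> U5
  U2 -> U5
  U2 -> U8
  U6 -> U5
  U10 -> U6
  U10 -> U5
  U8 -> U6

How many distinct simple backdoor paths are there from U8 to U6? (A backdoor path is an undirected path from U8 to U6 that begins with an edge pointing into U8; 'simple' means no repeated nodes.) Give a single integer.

2

A backdoor path from U8 to U6 is any simple undirected path whose first edge points into U8 (i.e. leaves U8 via a parent).
Parents of U8: {U1, U2}.
Enumerating:
  P1: U8 <- U2 -> U5 <- U10 -> U6
  P2: U8 <- U2 -> U5 <- U6
That exhausts the simple backdoor paths. Count: 2.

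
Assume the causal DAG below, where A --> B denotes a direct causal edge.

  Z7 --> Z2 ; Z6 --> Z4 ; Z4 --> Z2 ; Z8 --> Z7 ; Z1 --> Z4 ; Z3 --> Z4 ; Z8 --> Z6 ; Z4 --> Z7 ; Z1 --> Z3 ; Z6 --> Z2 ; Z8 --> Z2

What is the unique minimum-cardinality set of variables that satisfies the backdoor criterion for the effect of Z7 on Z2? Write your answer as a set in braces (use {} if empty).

{Z4, Z8}

Variables eligible for adjustment (non-descendants of Z7, excluding Z7 and Z2): {Z1, Z3, Z4, Z6, Z8}.
Backdoor paths from Z7 to Z2:
  P1: Z7 <- Z8 -> Z6 -> Z4 -> Z2
  P2: Z7 <- Z8 -> Z6 -> Z2
  P3: Z7 <- Z8 -> Z2
  P4: Z7 <- Z4 <- Z6 <- Z8 -> Z2
  P5: Z7 <- Z4 <- Z6 -> Z2
  P6: Z7 <- Z4 -> Z2
The empty set is not sufficient: P1 (Z7 <- Z8 -> Z6 -> Z4 -> Z2) has no collider blocking it and no conditioned non-collider, so it is open.
Try {Z4, Z8}:
  P1: blocked at fork node Z8 ∈ conditioning set.
  P2: blocked at fork node Z8 ∈ conditioning set.
  P3: blocked at fork node Z8 ∈ conditioning set.
  P4: blocked at chain node Z4 ∈ conditioning set.
  P5: blocked at chain node Z4 ∈ conditioning set.
  P6: blocked at fork node Z4 ∈ conditioning set.
{Z4, Z8} contains no descendant of Z7 and blocks every backdoor path.
Every element of {Z4, Z8} is needed (dropping Z4 leaves P5 open; dropping Z8 leaves P2 open), so no proper subset is valid.
Among all size-2 subsets of the eligible variables, only {Z4, Z8} blocks every backdoor path, so it is the unique smallest valid adjustment set.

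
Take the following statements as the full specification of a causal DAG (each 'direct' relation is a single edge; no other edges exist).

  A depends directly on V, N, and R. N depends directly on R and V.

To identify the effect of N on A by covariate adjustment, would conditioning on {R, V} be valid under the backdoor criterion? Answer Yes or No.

Backdoor paths from N to A (paths whose first edge points into N):
  P1: N <- R -> A
  P2: N <- V -> A
Condition 1 (no descendant of N in the set): holds — descendants of N are {A}; none are in {R, V}.
Condition 2 (every backdoor path blocked by {R, V}):
  P1: blocked at fork node R ∈ conditioning set.
  P2: blocked at fork node V ∈ conditioning set.
{R, V} satisfies the backdoor criterion.

Yes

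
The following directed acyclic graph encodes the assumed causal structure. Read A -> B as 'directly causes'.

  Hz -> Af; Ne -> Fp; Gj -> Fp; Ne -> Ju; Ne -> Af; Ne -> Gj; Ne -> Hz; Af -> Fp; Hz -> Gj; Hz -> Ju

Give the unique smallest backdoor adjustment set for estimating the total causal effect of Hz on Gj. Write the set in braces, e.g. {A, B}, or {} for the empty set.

{Ne}

Variables eligible for adjustment (non-descendants of Hz, excluding Hz and Gj): {Ne}.
Backdoor paths from Hz to Gj:
  P1: Hz <- Ne -> Af -> Fp <- Gj
  P2: Hz <- Ne -> Gj
  P3: Hz <- Ne -> Fp <- Gj
The empty set is not sufficient: P2 (Hz <- Ne -> Gj) has no collider blocking it and no conditioned non-collider, so it is open.
Try {Ne}:
  P1: blocked at fork node Ne ∈ conditioning set.
  P2: blocked at fork node Ne ∈ conditioning set.
  P3: blocked at fork node Ne ∈ conditioning set.
{Ne} contains no descendant of Hz and blocks every backdoor path.
{Ne} is the unique smallest valid adjustment set.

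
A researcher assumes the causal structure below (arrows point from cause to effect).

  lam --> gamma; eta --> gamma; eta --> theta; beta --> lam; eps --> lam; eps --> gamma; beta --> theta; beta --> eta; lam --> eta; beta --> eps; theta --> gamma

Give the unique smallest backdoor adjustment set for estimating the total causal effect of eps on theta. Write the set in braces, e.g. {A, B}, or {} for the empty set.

Variables eligible for adjustment (non-descendants of eps, excluding eps and theta): {beta}.
Backdoor paths from eps to theta:
  P1: eps <- beta -> lam -> eta -> theta
  P2: eps <- beta -> lam -> eta -> gamma <- theta
  P3: eps <- beta -> lam -> gamma <- eta -> theta
  P4: eps <- beta -> lam -> gamma <- theta
  P5: eps <- beta -> eta <- lam -> gamma <- theta
  P6: eps <- beta -> eta -> theta
  P7: eps <- beta -> eta -> gamma <- theta
  P8: eps <- beta -> theta
The empty set is not sufficient: P1 (eps <- beta -> lam -> eta -> theta) has no collider blocking it and no conditioned non-collider, so it is open.
Try {beta}:
  P1: blocked at fork node beta ∈ conditioning set.
  P2: blocked at fork node beta ∈ conditioning set.
  P3: blocked at fork node beta ∈ conditioning set.
  P4: blocked at fork node beta ∈ conditioning set.
  P5: blocked at fork node beta ∈ conditioning set.
  P6: blocked at fork node beta ∈ conditioning set.
  P7: blocked at fork node beta ∈ conditioning set.
  P8: blocked at fork node beta ∈ conditioning set.
{beta} contains no descendant of eps and blocks every backdoor path.
{beta} is the unique smallest valid adjustment set.

{beta}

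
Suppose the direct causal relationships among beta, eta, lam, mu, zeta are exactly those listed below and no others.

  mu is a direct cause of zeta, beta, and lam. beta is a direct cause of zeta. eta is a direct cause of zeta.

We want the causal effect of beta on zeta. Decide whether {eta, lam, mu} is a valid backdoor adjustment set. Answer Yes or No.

Backdoor paths from beta to zeta (paths whose first edge points into beta):
  P1: beta <- mu -> zeta
Condition 1 (no descendant of beta in the set): holds — descendants of beta are {zeta}; none are in {eta, lam, mu}.
Condition 2 (every backdoor path blocked by {eta, lam, mu}):
  P1: blocked at fork node mu ∈ conditioning set.
{eta, lam, mu} satisfies the backdoor criterion.

Yes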